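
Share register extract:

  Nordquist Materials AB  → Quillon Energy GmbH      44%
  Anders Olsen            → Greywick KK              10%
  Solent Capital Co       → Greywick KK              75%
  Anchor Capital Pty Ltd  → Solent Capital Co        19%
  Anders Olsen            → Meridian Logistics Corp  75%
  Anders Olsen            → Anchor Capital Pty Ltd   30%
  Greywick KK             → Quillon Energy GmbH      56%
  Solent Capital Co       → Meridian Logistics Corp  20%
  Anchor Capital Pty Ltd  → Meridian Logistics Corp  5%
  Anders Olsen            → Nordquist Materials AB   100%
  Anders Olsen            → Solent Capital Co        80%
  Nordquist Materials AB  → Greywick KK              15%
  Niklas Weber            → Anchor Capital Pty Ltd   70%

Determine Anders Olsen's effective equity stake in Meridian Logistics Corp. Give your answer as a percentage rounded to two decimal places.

Anders reaches Meridian along 4 paths.
Via Anchor: 30% × 5% = 1.5%.
Direct stake: 75% = 75%.
Via Anchor → Solent: 30% × 19% × 20% = 1.14%.
Via Solent: 80% × 20% = 16%.
Total: 1.5% + 75% + 1.14% + 16% = 93.64%.

93.64%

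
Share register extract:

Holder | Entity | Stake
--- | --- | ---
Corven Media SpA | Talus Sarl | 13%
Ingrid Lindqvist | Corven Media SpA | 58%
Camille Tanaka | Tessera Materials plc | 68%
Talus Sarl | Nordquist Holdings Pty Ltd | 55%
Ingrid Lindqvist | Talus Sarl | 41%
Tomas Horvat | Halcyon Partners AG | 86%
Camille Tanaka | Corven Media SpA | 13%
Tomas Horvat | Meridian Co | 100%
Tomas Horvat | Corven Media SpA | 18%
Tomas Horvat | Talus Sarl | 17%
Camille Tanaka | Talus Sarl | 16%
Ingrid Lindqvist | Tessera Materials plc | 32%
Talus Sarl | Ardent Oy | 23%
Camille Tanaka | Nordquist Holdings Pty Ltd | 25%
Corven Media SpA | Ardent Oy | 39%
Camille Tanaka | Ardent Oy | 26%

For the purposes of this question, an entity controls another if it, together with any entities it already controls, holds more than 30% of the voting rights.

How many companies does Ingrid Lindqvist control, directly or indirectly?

Ingrid holds 58% of Corven, so Ingrid controls Corven.
Ingrid holds 32% of Tessera, so Ingrid controls Tessera.
Ingrid and Corven together hold 41% + 13% = 54% of Talus, so Ingrid controls Talus.
Corven and Talus together hold 39% + 23% = 62% of Ardent, so Ingrid controls Ardent.
Talus holds 55% of Nordquist, so Ingrid controls Nordquist.
No other company's threshold is met.
Ingrid controls 5 companies.

5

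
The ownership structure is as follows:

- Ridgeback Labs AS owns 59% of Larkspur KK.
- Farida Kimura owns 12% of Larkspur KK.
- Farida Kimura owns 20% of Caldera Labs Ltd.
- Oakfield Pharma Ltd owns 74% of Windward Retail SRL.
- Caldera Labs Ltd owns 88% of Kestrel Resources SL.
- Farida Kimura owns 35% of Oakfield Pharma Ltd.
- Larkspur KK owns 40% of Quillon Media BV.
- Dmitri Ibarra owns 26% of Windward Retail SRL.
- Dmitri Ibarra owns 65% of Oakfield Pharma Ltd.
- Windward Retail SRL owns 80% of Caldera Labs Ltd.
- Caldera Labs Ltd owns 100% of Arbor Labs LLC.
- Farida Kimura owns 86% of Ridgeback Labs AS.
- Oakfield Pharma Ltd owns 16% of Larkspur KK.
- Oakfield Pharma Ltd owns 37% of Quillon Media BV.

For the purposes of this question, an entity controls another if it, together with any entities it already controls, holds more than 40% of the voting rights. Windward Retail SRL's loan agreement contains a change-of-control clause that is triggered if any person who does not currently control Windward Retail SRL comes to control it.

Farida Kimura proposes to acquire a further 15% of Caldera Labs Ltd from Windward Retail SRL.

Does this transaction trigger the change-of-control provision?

The purchase adds only to Farida's holdings (Windward's stake shrinks), so Farida is the only person who could newly come to control Windward.
Farida holds 86% of Ridgeback, so Farida controls Ridgeback.
Ridgeback and Farida together hold 59% + 12% = 71% of Larkspur, so Farida controls Larkspur.
Neither Farida nor any entity Farida controls holds any voting interest in Windward.
So before the transaction, Farida does not control Windward.
After the purchase, Farida's direct stake in Caldera rises to 20% + 15% = 35%, and Windward's stake falls to 65%.
Farida's side now holds 35% of Caldera, not > 40%, so Farida still does not control Caldera.
After the transaction, neither Farida nor any entity Farida controls holds a voting interest in Windward, so Farida still does not control it.
No new person acquires control, so the clause is not triggered.

No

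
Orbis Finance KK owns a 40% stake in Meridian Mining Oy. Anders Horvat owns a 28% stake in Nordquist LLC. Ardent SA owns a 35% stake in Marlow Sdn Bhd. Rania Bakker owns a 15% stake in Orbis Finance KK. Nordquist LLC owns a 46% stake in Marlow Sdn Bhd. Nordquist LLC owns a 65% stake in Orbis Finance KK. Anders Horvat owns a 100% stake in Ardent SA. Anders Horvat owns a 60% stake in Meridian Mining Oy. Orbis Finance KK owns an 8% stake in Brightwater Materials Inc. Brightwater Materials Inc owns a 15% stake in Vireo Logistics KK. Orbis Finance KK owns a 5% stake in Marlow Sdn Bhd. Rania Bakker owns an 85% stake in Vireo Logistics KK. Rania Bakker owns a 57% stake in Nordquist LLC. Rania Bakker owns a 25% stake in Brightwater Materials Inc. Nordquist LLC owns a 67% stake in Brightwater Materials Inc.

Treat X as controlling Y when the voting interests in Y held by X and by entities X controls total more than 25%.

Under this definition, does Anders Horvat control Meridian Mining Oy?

Anders holds 28% of Nordquist, so Anders controls Nordquist.
Nordquist holds 65% of Orbis, so Anders controls Orbis.
Anders and Orbis together hold 60% + 40% = 100% of Meridian, so Anders controls Meridian.

Yes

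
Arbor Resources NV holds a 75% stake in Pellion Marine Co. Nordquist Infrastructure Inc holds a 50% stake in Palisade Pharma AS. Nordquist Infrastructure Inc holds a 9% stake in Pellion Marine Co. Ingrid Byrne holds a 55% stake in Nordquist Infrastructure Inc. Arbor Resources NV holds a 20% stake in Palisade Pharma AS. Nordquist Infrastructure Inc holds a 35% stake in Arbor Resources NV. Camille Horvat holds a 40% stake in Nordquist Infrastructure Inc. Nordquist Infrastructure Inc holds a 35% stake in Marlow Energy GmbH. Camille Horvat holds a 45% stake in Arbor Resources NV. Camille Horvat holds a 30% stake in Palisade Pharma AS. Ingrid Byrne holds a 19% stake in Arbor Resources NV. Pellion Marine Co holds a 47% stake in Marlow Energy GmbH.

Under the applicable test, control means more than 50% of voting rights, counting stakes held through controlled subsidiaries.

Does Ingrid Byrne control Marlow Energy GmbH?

Ingrid holds 55% of Nordquist, so Ingrid controls Nordquist.
Nordquist and Ingrid together hold 35% + 19% = 54% of Arbor, so Ingrid controls Arbor.
Nordquist and Arbor together hold 9% + 75% = 84% of Pellion, so Ingrid controls Pellion.
Pellion and Nordquist together hold 47% + 35% = 82% of Marlow, so Ingrid controls Marlow.

Yes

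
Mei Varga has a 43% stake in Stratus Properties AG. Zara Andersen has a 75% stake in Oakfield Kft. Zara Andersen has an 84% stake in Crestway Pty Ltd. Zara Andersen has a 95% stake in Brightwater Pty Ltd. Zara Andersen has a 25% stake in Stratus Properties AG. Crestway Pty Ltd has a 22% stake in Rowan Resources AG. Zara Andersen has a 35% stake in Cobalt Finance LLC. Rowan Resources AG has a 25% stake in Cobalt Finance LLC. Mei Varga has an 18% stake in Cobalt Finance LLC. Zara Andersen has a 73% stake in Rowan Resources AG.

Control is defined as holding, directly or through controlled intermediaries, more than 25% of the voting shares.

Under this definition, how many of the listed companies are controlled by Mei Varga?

Mei holds 43% of Stratus, so Mei controls Stratus.
No other company's threshold is met.
Mei controls 1 company.

1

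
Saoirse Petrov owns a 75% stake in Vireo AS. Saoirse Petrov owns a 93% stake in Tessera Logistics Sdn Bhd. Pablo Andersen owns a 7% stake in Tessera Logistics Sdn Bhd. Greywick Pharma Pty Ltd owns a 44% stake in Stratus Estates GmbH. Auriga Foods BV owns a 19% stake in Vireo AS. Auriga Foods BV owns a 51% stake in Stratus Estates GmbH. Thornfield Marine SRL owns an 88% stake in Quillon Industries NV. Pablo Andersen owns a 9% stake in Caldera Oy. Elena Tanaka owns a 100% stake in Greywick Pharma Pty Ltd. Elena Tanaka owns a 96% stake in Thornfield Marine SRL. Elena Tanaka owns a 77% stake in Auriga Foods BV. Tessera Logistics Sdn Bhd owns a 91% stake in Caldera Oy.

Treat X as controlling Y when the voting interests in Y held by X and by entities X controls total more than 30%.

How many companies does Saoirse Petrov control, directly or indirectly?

3

Saoirse holds 93% of Tessera, so Saoirse controls Tessera.
Saoirse holds 75% of Vireo, so Saoirse controls Vireo.
Tessera holds 91% of Caldera, so Saoirse controls Caldera.
No other company's threshold is met.
Saoirse controls 3 companies.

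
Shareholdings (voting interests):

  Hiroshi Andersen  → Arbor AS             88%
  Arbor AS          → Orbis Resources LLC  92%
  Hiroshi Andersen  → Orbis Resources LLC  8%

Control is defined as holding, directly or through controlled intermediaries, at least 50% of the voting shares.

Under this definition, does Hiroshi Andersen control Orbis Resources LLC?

Yes

Hiroshi holds 88% of Arbor, so Hiroshi controls Arbor.
Hiroshi and Arbor together hold 8% + 92% = 100% of Orbis, so Hiroshi controls Orbis.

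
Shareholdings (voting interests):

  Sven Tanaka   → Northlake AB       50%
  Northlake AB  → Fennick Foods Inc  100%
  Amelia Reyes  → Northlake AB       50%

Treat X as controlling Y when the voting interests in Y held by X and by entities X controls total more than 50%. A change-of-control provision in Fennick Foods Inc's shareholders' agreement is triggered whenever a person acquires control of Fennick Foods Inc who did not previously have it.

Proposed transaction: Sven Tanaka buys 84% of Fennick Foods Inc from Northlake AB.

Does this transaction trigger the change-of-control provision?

The purchase adds only to Sven's holdings (Northlake's stake shrinks), so Sven is the only person who could newly come to control Fennick.
Sven's largest direct stake is 50% in Northlake, which does not meet the threshold, so Sven controls no company.
Neither Sven nor any entity Sven controls holds any voting interest in Fennick.
So before the transaction, Sven does not control Fennick.
After the purchase, Sven holds 84% of Fennick directly, and Northlake's stake falls to 16%.
Sven holds 84% of Fennick, so Sven controls Fennick.
Sven did not control Fennick before and does after, so the clause is triggered.

Yes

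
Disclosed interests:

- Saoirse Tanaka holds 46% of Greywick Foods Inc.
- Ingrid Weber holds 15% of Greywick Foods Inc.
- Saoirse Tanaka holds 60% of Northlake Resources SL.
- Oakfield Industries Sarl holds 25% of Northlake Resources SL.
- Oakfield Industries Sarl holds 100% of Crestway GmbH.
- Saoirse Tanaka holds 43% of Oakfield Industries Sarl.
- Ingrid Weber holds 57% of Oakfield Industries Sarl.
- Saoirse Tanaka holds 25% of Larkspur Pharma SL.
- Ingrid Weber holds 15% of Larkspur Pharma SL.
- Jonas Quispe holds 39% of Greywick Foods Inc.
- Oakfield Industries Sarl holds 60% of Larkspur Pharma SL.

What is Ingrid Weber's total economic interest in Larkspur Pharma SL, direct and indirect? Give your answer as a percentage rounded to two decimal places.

Ingrid reaches Larkspur along 2 paths.
Via Oakfield: 57% × 60% = 34.2%.
Direct stake: 15% = 15%.
Total: 34.2% + 15% = 49.2%.
Rounded: 49.20%.

49.20%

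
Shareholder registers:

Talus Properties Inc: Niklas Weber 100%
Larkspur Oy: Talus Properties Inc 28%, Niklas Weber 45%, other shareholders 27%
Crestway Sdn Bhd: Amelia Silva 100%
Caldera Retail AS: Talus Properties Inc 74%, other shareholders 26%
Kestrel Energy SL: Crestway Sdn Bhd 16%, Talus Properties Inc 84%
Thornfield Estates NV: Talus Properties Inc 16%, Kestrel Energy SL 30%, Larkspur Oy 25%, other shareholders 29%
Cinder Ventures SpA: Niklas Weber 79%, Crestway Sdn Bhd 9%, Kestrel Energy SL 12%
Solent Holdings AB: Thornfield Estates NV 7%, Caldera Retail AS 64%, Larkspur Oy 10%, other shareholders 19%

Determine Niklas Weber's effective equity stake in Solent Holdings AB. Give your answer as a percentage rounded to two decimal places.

58.82%

Niklas reaches Solent along 7 paths.
Via Talus → Thornfield: 100% × 16% × 7% = 1.12%.
Via Talus → Kestrel → Thornfield: 100% × 84% × 30% × 7% = 1.764%.
Via Talus → Larkspur → Thornfield: 100% × 28% × 25% × 7% = 0.49%.
Via Larkspur → Thornfield: 45% × 25% × 7% = 0.7875%.
Via Talus → Caldera: 100% × 74% × 64% = 47.36%.
Via Talus → Larkspur: 100% × 28% × 10% = 2.8%.
Via Larkspur: 45% × 10% = 4.5%.
Total: 1.12% + 1.764% + 0.49% + 0.7875% + 47.36% + 2.8% + 4.5% = 58.8215%.
Rounded: 58.82%.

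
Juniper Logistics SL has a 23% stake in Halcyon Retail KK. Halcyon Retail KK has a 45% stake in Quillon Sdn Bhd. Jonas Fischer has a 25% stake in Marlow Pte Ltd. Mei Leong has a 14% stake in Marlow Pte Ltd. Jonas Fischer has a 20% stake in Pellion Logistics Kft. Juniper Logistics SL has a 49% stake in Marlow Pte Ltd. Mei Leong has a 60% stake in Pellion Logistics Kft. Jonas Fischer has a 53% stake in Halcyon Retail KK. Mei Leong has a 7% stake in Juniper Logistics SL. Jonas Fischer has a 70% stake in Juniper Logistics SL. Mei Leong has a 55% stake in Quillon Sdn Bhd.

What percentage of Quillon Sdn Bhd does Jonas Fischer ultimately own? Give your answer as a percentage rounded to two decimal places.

31.10%

Jonas reaches Quillon along 2 paths.
Via Halcyon: 53% × 45% = 23.85%.
Via Juniper → Halcyon: 70% × 23% × 45% = 7.245%.
Total: 23.85% + 7.245% = 31.095%.
Rounded: 31.10%.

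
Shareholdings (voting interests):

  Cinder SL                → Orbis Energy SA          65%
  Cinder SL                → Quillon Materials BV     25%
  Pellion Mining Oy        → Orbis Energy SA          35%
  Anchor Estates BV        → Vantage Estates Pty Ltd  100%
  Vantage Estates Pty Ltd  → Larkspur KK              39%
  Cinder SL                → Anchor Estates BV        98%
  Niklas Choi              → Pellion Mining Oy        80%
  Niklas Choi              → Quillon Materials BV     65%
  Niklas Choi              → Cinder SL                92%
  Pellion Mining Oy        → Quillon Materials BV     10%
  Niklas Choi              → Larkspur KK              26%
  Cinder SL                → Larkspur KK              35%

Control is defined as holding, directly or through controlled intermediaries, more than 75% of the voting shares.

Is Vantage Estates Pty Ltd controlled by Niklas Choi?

Yes

Niklas holds 92% of Cinder, so Niklas controls Cinder.
Cinder holds 98% of Anchor, so Niklas controls Anchor.
Anchor holds 100% of Vantage, so Niklas controls Vantage.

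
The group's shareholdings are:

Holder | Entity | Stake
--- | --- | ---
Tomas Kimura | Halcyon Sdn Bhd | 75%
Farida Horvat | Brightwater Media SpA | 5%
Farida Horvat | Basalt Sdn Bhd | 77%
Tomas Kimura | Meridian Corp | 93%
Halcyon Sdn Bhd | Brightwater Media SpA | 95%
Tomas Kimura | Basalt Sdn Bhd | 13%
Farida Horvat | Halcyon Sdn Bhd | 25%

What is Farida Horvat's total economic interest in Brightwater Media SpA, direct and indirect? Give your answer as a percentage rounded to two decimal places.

Farida reaches Brightwater along 2 paths.
Via Halcyon: 25% × 95% = 23.75%.
Direct stake: 5% = 5%.
Total: 23.75% + 5% = 28.75%.

28.75%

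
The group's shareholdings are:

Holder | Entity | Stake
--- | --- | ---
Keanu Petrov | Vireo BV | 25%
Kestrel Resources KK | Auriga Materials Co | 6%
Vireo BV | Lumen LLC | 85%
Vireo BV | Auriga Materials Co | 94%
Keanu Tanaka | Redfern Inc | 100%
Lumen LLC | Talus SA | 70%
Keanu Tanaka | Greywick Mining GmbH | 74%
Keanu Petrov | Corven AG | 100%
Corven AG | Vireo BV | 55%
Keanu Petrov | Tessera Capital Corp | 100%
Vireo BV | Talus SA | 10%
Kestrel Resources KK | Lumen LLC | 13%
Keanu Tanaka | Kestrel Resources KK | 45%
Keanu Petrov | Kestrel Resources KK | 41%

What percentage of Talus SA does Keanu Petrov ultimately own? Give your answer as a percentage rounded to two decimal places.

59.33%

Keanu Petrov reaches Talus along 5 paths.
Via Vireo: 25% × 10% = 2.5%.
Via Corven → Vireo: 100% × 55% × 10% = 5.5%.
Via Kestrel → Lumen: 41% × 13% × 70% = 3.731%.
Via Vireo → Lumen: 25% × 85% × 70% = 14.875%.
Via Corven → Vireo → Lumen: 100% × 55% × 85% × 70% = 32.725%.
Total: 2.5% + 5.5% + 3.731% + 14.875% + 32.725% = 59.331%.
Rounded: 59.33%.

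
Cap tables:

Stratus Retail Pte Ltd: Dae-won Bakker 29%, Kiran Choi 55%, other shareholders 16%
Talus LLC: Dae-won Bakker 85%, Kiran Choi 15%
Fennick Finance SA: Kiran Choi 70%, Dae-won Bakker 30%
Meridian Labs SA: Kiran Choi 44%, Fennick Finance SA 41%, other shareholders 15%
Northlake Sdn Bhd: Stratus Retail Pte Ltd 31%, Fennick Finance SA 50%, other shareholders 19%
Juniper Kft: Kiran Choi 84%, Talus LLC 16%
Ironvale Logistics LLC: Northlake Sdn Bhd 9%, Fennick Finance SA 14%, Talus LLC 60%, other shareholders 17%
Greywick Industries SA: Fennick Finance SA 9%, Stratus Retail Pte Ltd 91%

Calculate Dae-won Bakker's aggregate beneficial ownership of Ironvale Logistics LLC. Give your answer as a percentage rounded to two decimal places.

57.36%

Dae-won reaches Ironvale along 4 paths.
Via Stratus → Northlake: 29% × 31% × 9% = 0.8091%.
Via Fennick → Northlake: 30% × 50% × 9% = 1.35%.
Via Fennick: 30% × 14% = 4.2%.
Via Talus: 85% × 60% = 51%.
Total: 0.8091% + 1.35% + 4.2% + 51% = 57.3591%.
Rounded: 57.36%.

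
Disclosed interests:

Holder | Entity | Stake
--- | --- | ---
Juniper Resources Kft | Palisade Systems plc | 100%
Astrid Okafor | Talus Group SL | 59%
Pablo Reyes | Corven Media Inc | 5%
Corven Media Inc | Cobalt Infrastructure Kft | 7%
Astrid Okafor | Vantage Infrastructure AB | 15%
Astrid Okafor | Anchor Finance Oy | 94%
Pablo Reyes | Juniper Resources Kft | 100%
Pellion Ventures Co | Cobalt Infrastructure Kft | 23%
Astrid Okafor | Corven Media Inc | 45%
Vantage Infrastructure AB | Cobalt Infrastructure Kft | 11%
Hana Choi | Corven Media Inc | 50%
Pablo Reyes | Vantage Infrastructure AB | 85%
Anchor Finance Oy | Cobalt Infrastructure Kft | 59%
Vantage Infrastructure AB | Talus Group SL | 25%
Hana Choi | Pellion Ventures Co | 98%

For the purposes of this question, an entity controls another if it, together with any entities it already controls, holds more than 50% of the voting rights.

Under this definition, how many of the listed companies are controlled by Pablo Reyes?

Pablo holds 85% of Vantage, so Pablo controls Vantage.
Pablo holds 100% of Juniper, so Pablo controls Juniper.
Juniper holds 100% of Palisade, so Pablo controls Palisade.
No other company's threshold is met.
Pablo controls 3 companies.

3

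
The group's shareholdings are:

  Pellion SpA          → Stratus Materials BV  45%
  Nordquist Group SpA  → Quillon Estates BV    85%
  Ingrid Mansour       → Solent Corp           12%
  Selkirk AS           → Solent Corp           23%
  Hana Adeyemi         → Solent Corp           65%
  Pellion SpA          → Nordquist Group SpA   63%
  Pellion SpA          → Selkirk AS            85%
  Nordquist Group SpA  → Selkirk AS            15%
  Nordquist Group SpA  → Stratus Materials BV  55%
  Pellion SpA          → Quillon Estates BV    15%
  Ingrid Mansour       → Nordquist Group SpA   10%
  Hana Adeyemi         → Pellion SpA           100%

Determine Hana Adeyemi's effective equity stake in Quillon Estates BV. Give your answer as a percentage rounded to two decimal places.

Hana reaches Quillon along 2 paths.
Via Pellion → Nordquist: 100% × 63% × 85% = 53.55%.
Via Pellion: 100% × 15% = 15%.
Total: 53.55% + 15% = 68.55%.

68.55%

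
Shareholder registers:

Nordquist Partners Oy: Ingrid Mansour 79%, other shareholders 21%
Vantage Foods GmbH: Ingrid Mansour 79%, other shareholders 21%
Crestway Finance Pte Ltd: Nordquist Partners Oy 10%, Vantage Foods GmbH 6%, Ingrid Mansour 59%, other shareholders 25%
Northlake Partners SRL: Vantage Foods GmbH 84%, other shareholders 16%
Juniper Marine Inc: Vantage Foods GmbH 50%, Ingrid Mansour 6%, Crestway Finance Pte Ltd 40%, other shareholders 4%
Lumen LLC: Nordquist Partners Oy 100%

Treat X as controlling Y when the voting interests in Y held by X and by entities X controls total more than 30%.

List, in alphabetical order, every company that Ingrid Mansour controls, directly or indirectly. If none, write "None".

Crestway Finance Pte Ltd, Juniper Marine Inc, Lumen LLC, Nordquist Partners Oy, Northlake Partners SRL, Vantage Foods GmbH

Ingrid holds 79% of Nordquist, so Ingrid controls Nordquist.
Ingrid holds 79% of Vantage, so Ingrid controls Vantage.
Nordquist and Vantage and Ingrid together hold 10% + 6% + 59% = 75% of Crestway, so Ingrid controls Crestway.
Vantage holds 84% of Northlake, so Ingrid controls Northlake.
Vantage and Ingrid and Crestway together hold 50% + 6% + 40% = 96% of Juniper, so Ingrid controls Juniper.
Nordquist holds 100% of Lumen, so Ingrid controls Lumen.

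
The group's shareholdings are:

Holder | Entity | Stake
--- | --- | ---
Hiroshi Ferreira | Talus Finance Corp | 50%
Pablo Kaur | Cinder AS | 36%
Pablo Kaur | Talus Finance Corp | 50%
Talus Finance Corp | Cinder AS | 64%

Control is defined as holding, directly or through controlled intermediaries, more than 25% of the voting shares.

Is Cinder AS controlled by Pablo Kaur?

Yes

Pablo holds 50% of Talus, so Pablo controls Talus.
Talus and Pablo together hold 64% + 36% = 100% of Cinder, so Pablo controls Cinder.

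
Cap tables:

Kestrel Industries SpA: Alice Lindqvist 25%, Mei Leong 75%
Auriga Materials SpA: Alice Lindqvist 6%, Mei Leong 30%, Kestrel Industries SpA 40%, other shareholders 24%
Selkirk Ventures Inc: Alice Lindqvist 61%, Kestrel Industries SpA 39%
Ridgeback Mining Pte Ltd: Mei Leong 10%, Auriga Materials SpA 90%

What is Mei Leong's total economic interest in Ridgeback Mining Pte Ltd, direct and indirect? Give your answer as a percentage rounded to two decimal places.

64.00%

Mei reaches Ridgeback along 3 paths.
Direct stake: 10% = 10%.
Via Auriga: 30% × 90% = 27%.
Via Kestrel → Auriga: 75% × 40% × 90% = 27%.
Total: 10% + 27% + 27% = 64%.
Rounded: 64.00%.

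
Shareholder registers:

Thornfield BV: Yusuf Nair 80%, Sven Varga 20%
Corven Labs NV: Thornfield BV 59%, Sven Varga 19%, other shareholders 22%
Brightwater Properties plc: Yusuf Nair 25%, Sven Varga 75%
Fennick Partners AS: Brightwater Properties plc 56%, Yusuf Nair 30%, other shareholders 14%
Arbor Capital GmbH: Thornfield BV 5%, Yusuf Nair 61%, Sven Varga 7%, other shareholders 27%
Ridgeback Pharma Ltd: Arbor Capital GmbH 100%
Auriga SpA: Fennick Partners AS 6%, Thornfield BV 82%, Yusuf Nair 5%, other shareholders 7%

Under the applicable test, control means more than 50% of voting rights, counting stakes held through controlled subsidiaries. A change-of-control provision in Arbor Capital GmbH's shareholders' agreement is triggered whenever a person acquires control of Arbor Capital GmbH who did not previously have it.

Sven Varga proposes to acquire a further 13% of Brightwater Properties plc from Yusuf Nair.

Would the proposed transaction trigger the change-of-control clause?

No

The purchase adds only to Sven's holdings (Yusuf's stake shrinks), so Sven is the only person who could newly come to control Arbor.
Sven holds 75% of Brightwater, so Sven controls Brightwater.
Brightwater holds 56% of Fennick, so Sven controls Fennick.
In Arbor, Sven's side holds only 7%, not > 50%.
So before the transaction, Sven does not control Arbor.
After the purchase, Sven's direct stake in Brightwater rises to 75% + 13% = 88%, and Yusuf's stake falls to 12%.
Sven holds 88% of Brightwater, so Sven controls Brightwater.
After the transaction, Sven's side holds 7% of Arbor, not > 50%, so Sven still does not control Arbor.
No new person acquires control, so the clause is not triggered.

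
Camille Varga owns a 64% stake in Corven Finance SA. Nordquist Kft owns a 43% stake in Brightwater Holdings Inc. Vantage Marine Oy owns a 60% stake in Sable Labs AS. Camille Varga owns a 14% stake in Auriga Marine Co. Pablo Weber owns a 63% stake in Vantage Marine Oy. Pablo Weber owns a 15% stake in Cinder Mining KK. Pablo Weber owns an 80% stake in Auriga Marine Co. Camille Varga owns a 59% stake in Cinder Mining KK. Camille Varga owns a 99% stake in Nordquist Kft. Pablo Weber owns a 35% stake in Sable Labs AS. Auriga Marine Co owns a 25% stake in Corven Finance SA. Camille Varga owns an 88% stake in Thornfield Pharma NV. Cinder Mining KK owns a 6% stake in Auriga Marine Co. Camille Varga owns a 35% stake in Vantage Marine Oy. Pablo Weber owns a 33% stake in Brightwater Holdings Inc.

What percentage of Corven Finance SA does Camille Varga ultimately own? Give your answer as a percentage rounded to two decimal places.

68.39%

Camille reaches Corven along 3 paths.
Via Auriga: 14% × 25% = 3.5%.
Via Cinder → Auriga: 59% × 6% × 25% = 0.885%.
Direct stake: 64% = 64%.
Total: 3.5% + 0.885% + 64% = 68.385%.
Rounded: 68.39%.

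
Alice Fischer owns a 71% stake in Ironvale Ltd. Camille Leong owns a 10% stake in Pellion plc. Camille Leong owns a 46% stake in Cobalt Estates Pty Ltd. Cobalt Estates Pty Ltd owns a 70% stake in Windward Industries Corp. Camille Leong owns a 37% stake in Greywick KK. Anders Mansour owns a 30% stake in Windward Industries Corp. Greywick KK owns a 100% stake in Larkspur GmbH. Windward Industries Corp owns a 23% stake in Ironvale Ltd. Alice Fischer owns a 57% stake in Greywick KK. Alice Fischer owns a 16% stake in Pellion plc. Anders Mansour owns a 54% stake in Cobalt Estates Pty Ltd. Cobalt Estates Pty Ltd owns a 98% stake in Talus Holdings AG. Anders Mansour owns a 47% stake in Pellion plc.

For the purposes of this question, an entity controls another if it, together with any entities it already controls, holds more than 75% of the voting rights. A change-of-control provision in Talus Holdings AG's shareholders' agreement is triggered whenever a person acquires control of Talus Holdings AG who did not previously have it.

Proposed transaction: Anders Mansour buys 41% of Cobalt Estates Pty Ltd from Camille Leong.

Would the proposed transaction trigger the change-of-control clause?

Yes

The purchase adds only to Anders's holdings (Camille's stake shrinks), so Anders is the only person who could newly come to control Talus.
Anders's largest direct stake is 54% in Cobalt, which does not meet the threshold, so Anders controls no company.
Neither Anders nor any entity Anders controls holds any voting interest in Talus.
So before the transaction, Anders does not control Talus.
After the purchase, Anders's direct stake in Cobalt rises to 54% + 41% = 95%, and Camille's stake falls to 5%.
Anders holds 95% of Cobalt, so Anders controls Cobalt.
Cobalt holds 98% of Talus, so Anders controls Talus.
Anders did not control Talus before and does after, so the clause is triggered.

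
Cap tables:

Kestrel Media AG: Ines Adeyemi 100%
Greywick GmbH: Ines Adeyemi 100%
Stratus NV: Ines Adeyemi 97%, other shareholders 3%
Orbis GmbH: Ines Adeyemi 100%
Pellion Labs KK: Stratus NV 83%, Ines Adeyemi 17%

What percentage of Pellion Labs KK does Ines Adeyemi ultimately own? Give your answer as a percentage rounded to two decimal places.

Ines reaches Pellion along 2 paths.
Via Stratus: 97% × 83% = 80.51%.
Direct stake: 17% = 17%.
Total: 80.51% + 17% = 97.51%.

97.51%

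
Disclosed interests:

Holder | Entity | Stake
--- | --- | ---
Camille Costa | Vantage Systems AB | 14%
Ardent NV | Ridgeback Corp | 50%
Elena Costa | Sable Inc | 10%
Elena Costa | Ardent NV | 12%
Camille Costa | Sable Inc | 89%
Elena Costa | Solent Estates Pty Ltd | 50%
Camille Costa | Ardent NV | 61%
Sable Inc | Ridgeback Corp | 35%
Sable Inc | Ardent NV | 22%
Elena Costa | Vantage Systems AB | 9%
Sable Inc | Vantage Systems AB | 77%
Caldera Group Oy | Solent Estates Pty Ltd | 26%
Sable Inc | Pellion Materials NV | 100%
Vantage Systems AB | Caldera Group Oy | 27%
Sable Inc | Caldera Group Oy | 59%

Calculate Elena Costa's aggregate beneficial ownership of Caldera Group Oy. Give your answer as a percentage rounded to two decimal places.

Elena reaches Caldera along 3 paths.
Via Vantage: 9% × 27% = 2.43%.
Via Sable → Vantage: 10% × 77% × 27% = 2.079%.
Via Sable: 10% × 59% = 5.9%.
Total: 2.43% + 2.079% + 5.9% = 10.409%.
Rounded: 10.41%.

10.41%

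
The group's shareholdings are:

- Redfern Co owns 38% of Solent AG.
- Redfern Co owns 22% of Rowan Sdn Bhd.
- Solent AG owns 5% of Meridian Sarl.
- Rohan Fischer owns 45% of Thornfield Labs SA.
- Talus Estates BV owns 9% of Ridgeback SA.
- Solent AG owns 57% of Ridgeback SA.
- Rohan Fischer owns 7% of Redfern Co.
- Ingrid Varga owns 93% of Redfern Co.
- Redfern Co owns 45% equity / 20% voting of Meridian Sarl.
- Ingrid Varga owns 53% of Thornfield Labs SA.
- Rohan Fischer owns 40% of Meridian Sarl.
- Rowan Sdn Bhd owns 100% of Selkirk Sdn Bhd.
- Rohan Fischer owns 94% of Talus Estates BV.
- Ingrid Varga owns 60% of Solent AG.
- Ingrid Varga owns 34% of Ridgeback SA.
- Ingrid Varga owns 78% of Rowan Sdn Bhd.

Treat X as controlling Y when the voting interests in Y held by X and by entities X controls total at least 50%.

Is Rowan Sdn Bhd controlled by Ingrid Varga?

Yes

Ingrid holds 93% of Redfern, so Ingrid controls Redfern.
Redfern and Ingrid together hold 22% + 78% = 100% of Rowan, so Ingrid controls Rowan.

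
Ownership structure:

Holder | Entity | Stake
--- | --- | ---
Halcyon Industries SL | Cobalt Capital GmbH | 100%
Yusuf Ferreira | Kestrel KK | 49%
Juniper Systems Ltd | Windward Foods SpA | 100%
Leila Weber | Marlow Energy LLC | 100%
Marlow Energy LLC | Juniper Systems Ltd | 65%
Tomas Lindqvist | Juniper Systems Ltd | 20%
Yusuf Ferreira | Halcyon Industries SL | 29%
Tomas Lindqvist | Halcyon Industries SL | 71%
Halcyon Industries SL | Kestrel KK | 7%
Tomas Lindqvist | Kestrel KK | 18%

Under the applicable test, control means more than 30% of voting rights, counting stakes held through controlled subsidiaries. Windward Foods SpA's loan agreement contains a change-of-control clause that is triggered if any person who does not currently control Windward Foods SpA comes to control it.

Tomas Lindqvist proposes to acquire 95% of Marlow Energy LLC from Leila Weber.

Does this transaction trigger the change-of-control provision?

Yes

The purchase adds only to Tomas's holdings (Leila's stake shrinks), so Tomas is the only person who could newly come to control Windward.
Tomas holds 71% of Halcyon, so Tomas controls Halcyon.
Halcyon holds 100% of Cobalt, so Tomas controls Cobalt.
Neither Tomas nor any entity Tomas controls holds any voting interest in Windward.
So before the transaction, Tomas does not control Windward.
After the purchase, Tomas holds 95% of Marlow directly, and Leila's stake falls to 5%.
Tomas holds 95% of Marlow, so Tomas controls Marlow.
Marlow and Tomas together hold 65% + 20% = 85% of Juniper, so Tomas controls Juniper.
Juniper holds 100% of Windward, so Tomas controls Windward.
Tomas did not control Windward before and does after, so the clause is triggered.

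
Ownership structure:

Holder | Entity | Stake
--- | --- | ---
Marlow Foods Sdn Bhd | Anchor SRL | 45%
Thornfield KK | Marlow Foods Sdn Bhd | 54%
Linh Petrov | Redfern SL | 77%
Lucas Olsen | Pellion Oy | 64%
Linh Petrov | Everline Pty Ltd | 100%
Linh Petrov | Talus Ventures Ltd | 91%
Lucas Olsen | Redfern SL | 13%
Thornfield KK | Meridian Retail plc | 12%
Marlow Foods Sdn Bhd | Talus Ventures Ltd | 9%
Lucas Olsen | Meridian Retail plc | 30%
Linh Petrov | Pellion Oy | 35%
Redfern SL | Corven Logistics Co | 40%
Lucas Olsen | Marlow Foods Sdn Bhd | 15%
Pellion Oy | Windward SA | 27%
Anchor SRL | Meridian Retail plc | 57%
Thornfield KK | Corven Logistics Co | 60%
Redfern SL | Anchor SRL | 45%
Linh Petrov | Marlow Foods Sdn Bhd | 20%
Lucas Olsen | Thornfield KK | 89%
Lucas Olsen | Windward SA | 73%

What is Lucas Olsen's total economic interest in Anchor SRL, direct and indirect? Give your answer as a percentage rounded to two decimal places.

34.23%

Lucas reaches Anchor along 3 paths.
Via Thornfield → Marlow: 89% × 54% × 45% = 21.627%.
Via Marlow: 15% × 45% = 6.75%.
Via Redfern: 13% × 45% = 5.85%.
Total: 21.627% + 6.75% + 5.85% = 34.227%.
Rounded: 34.23%.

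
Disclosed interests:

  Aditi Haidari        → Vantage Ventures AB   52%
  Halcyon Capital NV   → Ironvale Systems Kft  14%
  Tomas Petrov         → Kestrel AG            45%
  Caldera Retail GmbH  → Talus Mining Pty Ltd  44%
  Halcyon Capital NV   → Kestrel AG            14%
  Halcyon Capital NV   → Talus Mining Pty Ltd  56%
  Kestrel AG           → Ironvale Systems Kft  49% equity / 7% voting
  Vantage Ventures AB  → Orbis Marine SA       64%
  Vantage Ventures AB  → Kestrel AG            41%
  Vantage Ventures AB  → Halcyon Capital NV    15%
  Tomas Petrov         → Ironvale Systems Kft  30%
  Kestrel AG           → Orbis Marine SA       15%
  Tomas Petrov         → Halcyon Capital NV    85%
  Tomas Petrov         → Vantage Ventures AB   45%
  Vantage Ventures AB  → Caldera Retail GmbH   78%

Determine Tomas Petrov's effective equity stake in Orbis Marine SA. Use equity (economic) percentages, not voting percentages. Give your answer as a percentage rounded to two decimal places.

Tomas reaches Orbis along 5 paths.
Via Vantage: 45% × 64% = 28.8%.
Via Vantage → Kestrel: 45% × 41% × 15% = 2.7675%.
Via Kestrel: 45% × 15% = 6.75%.
Via Halcyon → Kestrel: 85% × 14% × 15% = 1.785%.
Via Vantage → Halcyon → Kestrel: 45% × 15% × 14% × 15% = 0.14175%.
Total: 28.8% + 2.7675% + 6.75% + 1.785% + 0.14175% = 40.24425%.
Rounded: 40.24%.

40.24%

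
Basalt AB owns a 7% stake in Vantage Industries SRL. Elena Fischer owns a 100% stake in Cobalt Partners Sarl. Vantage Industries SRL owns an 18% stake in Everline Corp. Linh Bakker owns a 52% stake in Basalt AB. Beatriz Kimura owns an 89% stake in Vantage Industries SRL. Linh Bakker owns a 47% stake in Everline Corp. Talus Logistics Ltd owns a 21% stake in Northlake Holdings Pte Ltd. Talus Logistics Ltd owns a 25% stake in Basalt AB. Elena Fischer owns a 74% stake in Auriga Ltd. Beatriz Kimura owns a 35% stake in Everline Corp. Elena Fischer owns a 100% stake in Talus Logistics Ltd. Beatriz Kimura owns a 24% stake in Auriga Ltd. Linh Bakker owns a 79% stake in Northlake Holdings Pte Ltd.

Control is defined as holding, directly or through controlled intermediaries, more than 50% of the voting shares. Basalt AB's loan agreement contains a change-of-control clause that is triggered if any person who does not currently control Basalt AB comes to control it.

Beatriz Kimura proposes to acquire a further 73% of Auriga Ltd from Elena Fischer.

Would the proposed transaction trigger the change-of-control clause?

No

The purchase adds only to Beatriz's holdings (Elena's stake shrinks), so Beatriz is the only person who could newly come to control Basalt.
Beatriz holds 89% of Vantage, so Beatriz controls Vantage.
Beatriz and Vantage together hold 35% + 18% = 53% of Everline, so Beatriz controls Everline.
Neither Beatriz nor any entity Beatriz controls holds any voting interest in Basalt.
So before the transaction, Beatriz does not control Basalt.
After the purchase, Beatriz's direct stake in Auriga rises to 24% + 73% = 97%, and Elena's stake falls to 1%.
Beatriz holds 97% of Auriga, so Beatriz controls Auriga.
After the transaction, neither Beatriz nor any entity Beatriz controls holds a voting interest in Basalt, so Beatriz still does not control it.
No new person acquires control, so the clause is not triggered.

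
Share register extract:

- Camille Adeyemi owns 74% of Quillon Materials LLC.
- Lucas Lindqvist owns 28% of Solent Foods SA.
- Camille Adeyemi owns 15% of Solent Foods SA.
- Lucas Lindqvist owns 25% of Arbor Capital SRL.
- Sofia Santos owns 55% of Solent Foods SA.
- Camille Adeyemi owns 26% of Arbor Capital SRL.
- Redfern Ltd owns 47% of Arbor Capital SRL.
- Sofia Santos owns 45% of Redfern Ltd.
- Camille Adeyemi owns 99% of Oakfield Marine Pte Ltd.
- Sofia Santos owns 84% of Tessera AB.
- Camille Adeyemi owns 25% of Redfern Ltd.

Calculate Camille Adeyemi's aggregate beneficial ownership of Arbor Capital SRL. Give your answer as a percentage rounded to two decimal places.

37.75%

Camille reaches Arbor along 2 paths.
Direct stake: 26% = 26%.
Via Redfern: 25% × 47% = 11.75%.
Total: 26% + 11.75% = 37.75%.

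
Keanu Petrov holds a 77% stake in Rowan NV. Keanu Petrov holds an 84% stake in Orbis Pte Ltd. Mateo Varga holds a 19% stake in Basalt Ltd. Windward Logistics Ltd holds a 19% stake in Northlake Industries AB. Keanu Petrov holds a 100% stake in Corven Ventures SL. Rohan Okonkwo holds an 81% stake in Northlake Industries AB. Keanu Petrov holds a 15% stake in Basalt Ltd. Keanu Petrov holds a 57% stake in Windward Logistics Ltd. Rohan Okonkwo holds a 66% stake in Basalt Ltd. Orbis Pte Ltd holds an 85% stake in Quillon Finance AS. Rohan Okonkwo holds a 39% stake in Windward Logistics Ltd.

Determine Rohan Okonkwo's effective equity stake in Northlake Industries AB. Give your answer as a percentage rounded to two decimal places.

88.41%

Rohan reaches Northlake along 2 paths.
Direct stake: 81% = 81%.
Via Windward: 39% × 19% = 7.41%.
Total: 81% + 7.41% = 88.41%.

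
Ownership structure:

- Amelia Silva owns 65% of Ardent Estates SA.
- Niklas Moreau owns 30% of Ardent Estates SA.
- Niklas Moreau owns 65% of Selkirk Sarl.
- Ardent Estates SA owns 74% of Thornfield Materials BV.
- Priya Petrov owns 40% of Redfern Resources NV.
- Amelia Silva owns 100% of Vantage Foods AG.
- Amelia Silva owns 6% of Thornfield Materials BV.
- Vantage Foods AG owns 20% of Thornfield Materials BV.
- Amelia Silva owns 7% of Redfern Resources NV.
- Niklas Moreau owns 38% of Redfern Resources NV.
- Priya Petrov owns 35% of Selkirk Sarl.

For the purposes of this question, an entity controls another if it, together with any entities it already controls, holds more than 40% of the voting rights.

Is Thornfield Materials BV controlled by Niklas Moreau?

No

Niklas holds 65% of Selkirk, so Niklas controls Selkirk.
Neither Niklas nor any entity Niklas controls holds any voting interest in Thornfield.
So Niklas does not control Thornfield.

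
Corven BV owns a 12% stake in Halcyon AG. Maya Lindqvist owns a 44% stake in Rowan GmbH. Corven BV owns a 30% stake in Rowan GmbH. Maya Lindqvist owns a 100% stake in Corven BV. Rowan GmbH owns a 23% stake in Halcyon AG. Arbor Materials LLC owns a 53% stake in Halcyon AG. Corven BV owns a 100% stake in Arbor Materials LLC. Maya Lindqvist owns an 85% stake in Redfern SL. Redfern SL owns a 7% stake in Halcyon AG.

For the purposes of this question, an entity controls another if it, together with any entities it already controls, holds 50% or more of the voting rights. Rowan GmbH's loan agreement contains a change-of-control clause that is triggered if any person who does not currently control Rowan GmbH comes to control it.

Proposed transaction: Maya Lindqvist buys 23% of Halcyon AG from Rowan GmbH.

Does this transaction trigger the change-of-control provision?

The purchase adds only to Maya's holdings (Rowan's stake shrinks), so Maya is the only person who could newly come to control Rowan.
Maya holds 100% of Corven, so Maya controls Corven.
Corven and Maya together hold 30% + 44% = 74% of Rowan, so Maya controls Rowan.
So Maya already controls Rowan before the transaction.
After the purchase, Maya holds 23% of Halcyon directly, and Rowan's stake falls to 0%.
Maya controlled Rowan already, so this is not a new person acquiring control; every other person's position is unchanged or reduced.
No new person acquires control, so the clause is not triggered.

No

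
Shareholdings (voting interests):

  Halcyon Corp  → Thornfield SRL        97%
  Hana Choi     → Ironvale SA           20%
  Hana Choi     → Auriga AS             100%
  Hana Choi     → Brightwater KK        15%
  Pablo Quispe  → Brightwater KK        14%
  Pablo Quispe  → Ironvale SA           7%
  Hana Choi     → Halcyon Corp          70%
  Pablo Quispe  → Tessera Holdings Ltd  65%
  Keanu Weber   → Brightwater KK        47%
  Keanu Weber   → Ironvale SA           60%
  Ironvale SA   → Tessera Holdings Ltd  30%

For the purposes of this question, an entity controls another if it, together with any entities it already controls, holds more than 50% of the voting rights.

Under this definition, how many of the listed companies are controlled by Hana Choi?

3

Hana holds 70% of Halcyon, so Hana controls Halcyon.
Hana holds 100% of Auriga, so Hana controls Auriga.
Halcyon holds 97% of Thornfield, so Hana controls Thornfield.
No other company's threshold is met.
Hana controls 3 companies.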